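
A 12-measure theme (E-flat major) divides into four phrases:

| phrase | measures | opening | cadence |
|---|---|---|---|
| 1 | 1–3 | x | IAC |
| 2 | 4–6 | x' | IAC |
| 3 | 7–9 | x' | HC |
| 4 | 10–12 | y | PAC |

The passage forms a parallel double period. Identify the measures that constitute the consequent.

In a double period the four phrases pair into a large antecedent (phrases 1–2, ending imperfect authentic cadence) and a large consequent (phrases 3–4, ending perfect authentic cadence). The consequent spans mm. 7-12.

measures 7–12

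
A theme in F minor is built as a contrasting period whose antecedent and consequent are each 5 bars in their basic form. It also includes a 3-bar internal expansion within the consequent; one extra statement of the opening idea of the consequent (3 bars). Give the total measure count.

16 measures

Basic contrasting period: 5 + 5 = 10 bars.
10 (basic form) + 3 (internal expansion) + 3 (extra statement) = 16.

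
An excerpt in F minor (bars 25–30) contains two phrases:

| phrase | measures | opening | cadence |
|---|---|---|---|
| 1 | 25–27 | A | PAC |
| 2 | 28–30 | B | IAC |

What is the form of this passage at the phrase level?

phrase group

The second phrase closes with an imperfect authentic cadence, which is not stronger than the first phrase's perfect authentic cadence; without a weak→strong cadential pair there is no antecedent–consequent relationship, so this is a phrase group rather than a period.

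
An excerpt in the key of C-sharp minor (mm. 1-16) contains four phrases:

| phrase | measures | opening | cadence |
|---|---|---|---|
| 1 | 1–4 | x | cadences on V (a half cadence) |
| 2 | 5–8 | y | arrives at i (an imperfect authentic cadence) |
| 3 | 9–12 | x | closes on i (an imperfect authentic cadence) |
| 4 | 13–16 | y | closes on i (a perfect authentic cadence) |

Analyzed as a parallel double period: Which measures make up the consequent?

In a double period the four phrases pair into a large antecedent (phrases 1–2, ending imperfect authentic cadence) and a large consequent (phrases 3–4, ending perfect authentic cadence). The consequent spans measures 9-16.

measures 9–16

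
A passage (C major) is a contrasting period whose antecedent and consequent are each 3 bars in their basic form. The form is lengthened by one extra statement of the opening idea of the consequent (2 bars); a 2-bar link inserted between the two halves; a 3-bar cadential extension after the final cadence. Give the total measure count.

Basic contrasting period: 3 + 3 = 6 bars.
6 (basic form) + 2 (extra statement) + 2 (link) + 3 (cadential extension) = 13.

13 measures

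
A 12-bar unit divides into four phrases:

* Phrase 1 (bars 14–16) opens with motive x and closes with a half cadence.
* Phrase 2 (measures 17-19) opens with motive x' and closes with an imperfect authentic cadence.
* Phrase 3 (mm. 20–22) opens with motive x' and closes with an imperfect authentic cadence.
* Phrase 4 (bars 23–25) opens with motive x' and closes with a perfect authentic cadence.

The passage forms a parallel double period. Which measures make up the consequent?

In a double period the first pair of phrases (ending imperfect authentic cadence) is the large antecedent and the second pair (ending perfect authentic cadence) is the large consequent; the consequent is measures 20–25.

measures 20–25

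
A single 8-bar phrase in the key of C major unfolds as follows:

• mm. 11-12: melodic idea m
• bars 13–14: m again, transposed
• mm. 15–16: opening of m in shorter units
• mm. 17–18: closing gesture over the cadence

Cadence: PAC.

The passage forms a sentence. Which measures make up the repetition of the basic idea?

The presentation of a sentence is the basic idea (bars 11–12) plus its repetition (bars 13-14); the repetition of the basic idea is therefore bars 13-14.

measures 13–14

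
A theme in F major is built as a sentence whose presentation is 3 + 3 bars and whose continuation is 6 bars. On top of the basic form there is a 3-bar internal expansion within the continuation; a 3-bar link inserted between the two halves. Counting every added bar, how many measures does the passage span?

Basic sentence: 3 + 3 + 6 = 12 bars.
12 (basic form) + 3 (internal expansion) + 3 (link) = 18.

18 measures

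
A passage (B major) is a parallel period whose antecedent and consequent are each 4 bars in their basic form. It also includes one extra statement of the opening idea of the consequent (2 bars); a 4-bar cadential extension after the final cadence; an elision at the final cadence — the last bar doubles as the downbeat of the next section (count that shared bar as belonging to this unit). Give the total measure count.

Basic parallel period: 4 + 4 = 8 bars.
8 (basic form) + 2 (extra statement) + 4 (cadential extension) = 14.
The elision shares a bar with the next section but does not change this unit's count.

14 measures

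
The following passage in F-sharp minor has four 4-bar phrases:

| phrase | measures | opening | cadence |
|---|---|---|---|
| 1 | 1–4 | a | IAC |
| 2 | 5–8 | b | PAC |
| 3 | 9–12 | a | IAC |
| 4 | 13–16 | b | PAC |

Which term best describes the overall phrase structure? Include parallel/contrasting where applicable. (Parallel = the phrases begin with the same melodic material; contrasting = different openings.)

repeated period

The cadence pattern IAC–PAC–IAC–PAC is weak–strong twice, and phrases 3–4 restate phrases 1–2: a period heard twice, not a double period (which would end weakly at phrase 2).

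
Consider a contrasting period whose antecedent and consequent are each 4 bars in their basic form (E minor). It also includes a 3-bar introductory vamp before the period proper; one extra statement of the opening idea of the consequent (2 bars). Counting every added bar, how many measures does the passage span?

Basic contrasting period: 4 + 4 = 8 bars.
8 (basic form) + 3 (introduction) + 2 (extra statement) = 13.

13 measures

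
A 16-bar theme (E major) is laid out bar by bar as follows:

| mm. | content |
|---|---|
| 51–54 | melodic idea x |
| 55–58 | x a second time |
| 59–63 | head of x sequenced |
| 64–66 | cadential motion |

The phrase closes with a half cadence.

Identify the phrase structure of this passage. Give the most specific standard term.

sentence

Basic idea (mm. 51–54) + its repetition (mm. 55–58) form the presentation; fragmentation and cadence (mm. 59–66) form the continuation — the 16-bar whole is a sentence.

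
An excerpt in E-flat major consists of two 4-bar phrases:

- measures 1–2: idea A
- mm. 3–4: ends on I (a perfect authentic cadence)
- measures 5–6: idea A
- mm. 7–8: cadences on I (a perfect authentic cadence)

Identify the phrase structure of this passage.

repeated phrase

Both phrases have the same opening (A) and the same cadence (perfect authentic cadence): the second is a restatement, not a consequent, so this is a repeated phrase rather than a period.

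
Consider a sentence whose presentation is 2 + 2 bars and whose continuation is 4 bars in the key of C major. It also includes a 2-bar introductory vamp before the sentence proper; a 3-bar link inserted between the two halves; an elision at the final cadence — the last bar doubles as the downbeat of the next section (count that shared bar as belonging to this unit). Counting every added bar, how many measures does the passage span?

Basic sentence: 2 + 2 + 4 = 8 bars.
8 (basic form) + 2 (introduction) + 3 (link) = 13.
The elision shares a bar with the next section but does not change this unit's count.

13 measures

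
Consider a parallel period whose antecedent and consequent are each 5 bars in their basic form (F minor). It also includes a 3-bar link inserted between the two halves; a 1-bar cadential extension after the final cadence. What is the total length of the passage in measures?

14 measures

Basic parallel period: 5 + 5 = 10 bars.
10 (basic form) + 3 (link) + 1 (cadential extension) = 14.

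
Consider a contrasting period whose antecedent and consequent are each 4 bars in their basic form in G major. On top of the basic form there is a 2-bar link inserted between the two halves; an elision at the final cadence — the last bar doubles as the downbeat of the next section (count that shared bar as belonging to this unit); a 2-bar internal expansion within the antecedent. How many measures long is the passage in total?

Basic contrasting period: 4 + 4 = 8 bars.
8 (basic form) + 2 (link) + 2 (internal expansion) = 12.
The elision shares a bar with the next section but does not change this unit's count.

12 measures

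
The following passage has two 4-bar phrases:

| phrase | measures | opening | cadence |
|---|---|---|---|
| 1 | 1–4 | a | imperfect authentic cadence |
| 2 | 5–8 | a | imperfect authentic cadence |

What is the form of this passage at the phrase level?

Both phrases have the same opening (a) and the same cadence (imperfect authentic cadence): the second is a restatement, not a consequent, so this is a repeated phrase rather than a period.

repeated phrase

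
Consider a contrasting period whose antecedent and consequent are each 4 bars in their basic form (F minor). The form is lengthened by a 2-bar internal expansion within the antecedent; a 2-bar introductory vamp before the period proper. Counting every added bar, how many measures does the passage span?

Basic contrasting period: 4 + 4 = 8 bars.
8 (basic form) + 2 (internal expansion) + 2 (introduction) = 12.

12 measures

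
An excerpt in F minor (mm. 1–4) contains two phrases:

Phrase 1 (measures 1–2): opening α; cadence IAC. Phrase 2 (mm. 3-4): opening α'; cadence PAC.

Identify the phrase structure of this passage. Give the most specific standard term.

Phrase 1 ends with an imperfect authentic cadence (weaker) and phrase 2 with a perfect authentic cadence (stronger): antecedent + consequent = a period.
The two phrases open with the same material (α / α'), so the period is parallel.

parallel period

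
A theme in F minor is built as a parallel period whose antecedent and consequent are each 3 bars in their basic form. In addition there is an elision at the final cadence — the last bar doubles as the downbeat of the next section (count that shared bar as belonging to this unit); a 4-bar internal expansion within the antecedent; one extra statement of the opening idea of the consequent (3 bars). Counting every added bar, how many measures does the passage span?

13 measures

Basic parallel period: 3 + 3 = 6 bars.
6 (basic form) + 4 (internal expansion) + 3 (extra statement) = 13.
The elision shares a bar with the next section but does not change this unit's count.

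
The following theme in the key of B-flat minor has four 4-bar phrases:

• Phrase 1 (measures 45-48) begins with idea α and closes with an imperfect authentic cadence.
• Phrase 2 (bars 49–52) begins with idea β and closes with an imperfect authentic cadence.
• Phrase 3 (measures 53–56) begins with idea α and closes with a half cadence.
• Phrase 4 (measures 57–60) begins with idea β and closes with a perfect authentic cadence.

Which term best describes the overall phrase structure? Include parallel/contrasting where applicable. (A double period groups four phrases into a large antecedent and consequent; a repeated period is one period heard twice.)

Four phrases in two halves: the first half (bars 45-52) ends with an imperfect authentic cadence, the second (mm. 53–60) with a perfect authentic cadence — a large antecedent–consequent pair, i.e. a double period.
Phrase 3 begins with the same material as phrase 1, making it parallel.

parallel double period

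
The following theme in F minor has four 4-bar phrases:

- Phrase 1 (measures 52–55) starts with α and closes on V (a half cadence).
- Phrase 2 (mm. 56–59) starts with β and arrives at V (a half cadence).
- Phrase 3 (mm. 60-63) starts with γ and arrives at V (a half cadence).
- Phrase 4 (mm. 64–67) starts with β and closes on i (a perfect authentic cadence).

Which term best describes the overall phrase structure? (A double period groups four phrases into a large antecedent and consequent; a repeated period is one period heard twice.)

Four phrases in two halves: the first half (mm. 52-59) ends with a half cadence, the second (bars 60-67) with a perfect authentic cadence — a large antecedent–consequent pair, i.e. a double period.
Phrase 3 begins with different material from phrase 1, making it contrasting.

contrasting double period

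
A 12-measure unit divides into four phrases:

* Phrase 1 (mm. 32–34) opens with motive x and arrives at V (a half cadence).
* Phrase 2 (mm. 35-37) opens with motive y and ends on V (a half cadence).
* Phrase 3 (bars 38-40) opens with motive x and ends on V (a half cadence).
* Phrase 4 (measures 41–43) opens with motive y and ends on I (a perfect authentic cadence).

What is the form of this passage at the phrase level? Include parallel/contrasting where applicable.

Four phrases in two halves: the first half (measures 32–37) ends with a half cadence, the second (bars 38-43) with a perfect authentic cadence — a large antecedent–consequent pair, i.e. a double period.
Phrase 3 begins with the same material as phrase 1, making it parallel.

parallel double period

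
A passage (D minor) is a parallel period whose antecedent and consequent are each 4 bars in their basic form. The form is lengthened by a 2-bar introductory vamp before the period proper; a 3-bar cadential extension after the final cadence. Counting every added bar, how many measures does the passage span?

13 measures

Basic parallel period: 4 + 4 = 8 bars.
8 (basic form) + 2 (introduction) + 3 (cadential extension) = 13.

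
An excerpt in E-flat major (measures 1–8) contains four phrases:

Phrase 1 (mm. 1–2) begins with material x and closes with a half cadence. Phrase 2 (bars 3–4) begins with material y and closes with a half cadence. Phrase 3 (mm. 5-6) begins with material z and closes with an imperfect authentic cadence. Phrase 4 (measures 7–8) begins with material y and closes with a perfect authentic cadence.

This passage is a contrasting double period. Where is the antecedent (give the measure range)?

measures 1–4

In a double period the four phrases pair into a large antecedent (phrases 1–2, ending half cadence) and a large consequent (phrases 3–4, ending perfect authentic cadence). The antecedent spans mm. 1–4.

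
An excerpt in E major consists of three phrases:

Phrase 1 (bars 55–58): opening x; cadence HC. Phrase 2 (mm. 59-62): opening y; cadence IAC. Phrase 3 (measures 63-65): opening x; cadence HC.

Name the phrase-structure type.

phrase group

The final phrase closes with a half cadence, which is not stronger than the preceding imperfect authentic cadence; the 3 phrases lack an overall antecedent–consequent design and so form a phrase group.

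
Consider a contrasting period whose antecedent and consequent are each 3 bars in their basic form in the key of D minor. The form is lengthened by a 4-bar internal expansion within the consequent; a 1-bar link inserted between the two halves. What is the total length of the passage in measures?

11 measures

Basic contrasting period: 3 + 3 = 6 bars.
6 (basic form) + 4 (internal expansion) + 1 (link) = 11.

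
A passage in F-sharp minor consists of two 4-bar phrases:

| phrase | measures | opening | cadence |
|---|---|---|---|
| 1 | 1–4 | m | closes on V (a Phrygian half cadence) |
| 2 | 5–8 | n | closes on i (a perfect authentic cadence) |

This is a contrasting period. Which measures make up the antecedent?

The phrase ending with the weaker cadence (Phrygian half cadence) is the antecedent; the one ending more conclusively (perfect authentic cadence) is the consequent. The antecedent is measures 1–4.

measures 1–4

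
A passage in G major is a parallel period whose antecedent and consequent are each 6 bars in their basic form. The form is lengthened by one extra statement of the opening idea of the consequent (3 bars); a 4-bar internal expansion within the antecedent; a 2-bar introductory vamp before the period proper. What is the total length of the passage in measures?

Basic parallel period: 6 + 6 = 12 bars.
12 (basic form) + 3 (extra statement) + 4 (internal expansion) + 2 (introduction) = 21.

21 measures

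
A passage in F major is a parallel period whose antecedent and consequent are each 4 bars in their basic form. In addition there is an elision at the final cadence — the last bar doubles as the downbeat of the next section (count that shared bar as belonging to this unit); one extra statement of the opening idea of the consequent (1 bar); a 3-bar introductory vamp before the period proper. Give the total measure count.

12 measures

Basic parallel period: 4 + 4 = 8 bars.
8 (basic form) + 1 (extra statement) + 3 (introduction) = 12.
The elision shares a bar with the next section but does not change this unit's count.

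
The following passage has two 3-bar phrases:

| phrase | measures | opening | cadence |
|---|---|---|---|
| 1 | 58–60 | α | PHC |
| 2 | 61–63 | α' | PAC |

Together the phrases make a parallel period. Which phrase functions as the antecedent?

phrase 1

The phrase ending with the weaker cadence (Phrygian half cadence) is the antecedent; the one ending more conclusively (perfect authentic cadence) is the consequent. The antecedent is phrase 1.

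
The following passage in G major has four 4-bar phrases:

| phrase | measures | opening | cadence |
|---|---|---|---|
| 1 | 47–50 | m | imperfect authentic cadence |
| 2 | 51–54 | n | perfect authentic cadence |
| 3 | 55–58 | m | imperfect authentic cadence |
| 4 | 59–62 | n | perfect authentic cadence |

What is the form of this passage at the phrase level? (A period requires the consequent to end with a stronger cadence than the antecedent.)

The cadence pattern IAC–PAC–IAC–PAC is weak–strong twice, and phrases 3–4 restate phrases 1–2: a period heard twice, not a double period (which would end weakly at phrase 2).

repeated period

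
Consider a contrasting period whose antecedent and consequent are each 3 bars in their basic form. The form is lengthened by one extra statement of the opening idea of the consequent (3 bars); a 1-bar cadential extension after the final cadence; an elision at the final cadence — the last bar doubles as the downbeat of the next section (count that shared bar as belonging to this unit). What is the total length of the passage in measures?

10 measures

Basic contrasting period: 3 + 3 = 6 bars.
6 (basic form) + 3 (extra statement) + 1 (cadential extension) = 10.
The elision shares a bar with the next section but does not change this unit's count.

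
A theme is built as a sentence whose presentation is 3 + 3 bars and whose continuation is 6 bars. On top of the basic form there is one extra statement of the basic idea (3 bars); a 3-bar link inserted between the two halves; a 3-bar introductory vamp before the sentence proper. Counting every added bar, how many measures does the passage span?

21 measures

Basic sentence: 3 + 3 + 6 = 12 bars.
12 (basic form) + 3 (extra statement) + 3 (link) + 3 (introduction) = 21.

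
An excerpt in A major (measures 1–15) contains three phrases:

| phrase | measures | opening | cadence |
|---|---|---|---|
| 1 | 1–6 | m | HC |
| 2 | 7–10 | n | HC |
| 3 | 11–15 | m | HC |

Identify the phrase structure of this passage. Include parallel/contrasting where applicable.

The final phrase closes with a half cadence, which is not stronger than the preceding half cadence; the 3 phrases lack an overall antecedent–consequent design and so form a phrase group.

phrase group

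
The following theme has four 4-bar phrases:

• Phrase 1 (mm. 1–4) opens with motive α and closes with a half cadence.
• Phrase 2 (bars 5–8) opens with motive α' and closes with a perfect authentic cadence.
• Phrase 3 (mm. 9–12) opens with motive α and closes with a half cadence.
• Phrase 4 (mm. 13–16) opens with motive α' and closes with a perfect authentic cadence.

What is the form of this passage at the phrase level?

repeated period

The cadence pattern HC–PAC–HC–PAC is weak–strong twice, and phrases 3–4 restate phrases 1–2: a period heard twice, not a double period (which would end weakly at phrase 2).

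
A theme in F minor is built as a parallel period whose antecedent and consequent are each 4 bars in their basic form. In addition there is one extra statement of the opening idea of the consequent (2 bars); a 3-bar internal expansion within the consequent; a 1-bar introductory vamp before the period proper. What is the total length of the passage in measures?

14 measures

Basic parallel period: 4 + 4 = 8 bars.
8 (basic form) + 2 (extra statement) + 3 (internal expansion) + 1 (introduction) = 14.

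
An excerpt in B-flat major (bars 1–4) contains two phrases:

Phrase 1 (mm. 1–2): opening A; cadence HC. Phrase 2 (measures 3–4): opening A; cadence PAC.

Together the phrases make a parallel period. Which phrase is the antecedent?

phrase 1

The phrase ending with the weaker cadence (half cadence) is the antecedent; the one ending more conclusively (perfect authentic cadence) is the consequent. The antecedent is phrase 1.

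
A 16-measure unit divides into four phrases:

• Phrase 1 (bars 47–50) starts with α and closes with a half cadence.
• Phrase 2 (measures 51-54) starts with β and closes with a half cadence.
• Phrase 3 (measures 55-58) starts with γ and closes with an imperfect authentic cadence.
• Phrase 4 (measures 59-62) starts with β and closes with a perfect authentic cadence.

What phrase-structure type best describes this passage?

Four phrases in two halves: the first half (mm. 47-54) ends with a half cadence, the second (mm. 55–62) with a perfect authentic cadence — a large antecedent–consequent pair, i.e. a double period.
Phrase 3 begins with different material from phrase 1, making it contrasting.

contrasting double period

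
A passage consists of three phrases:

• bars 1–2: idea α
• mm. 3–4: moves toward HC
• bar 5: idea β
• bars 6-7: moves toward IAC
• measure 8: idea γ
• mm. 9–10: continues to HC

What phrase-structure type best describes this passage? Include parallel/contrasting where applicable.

The final phrase closes with a half cadence, which is not stronger than the preceding imperfect authentic cadence; the 3 phrases lack an overall antecedent–consequent design and so form a phrase group.

phrase group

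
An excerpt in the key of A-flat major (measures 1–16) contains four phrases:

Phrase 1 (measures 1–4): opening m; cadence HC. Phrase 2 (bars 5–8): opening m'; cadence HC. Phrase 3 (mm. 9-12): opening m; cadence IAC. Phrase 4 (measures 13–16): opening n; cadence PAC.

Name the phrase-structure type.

Four phrases in two halves: the first half (bars 1–8) ends with a half cadence, the second (mm. 9-16) with a perfect authentic cadence — a large antecedent–consequent pair, i.e. a double period.
Phrase 3 begins with the same material as phrase 1, making it parallel.

parallel double period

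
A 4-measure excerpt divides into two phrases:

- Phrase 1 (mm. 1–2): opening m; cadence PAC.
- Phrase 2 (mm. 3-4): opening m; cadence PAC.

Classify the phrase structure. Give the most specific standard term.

Both phrases have the same opening (m) and the same cadence (perfect authentic cadence): the second is a restatement, not a consequent, so this is a repeated phrase rather than a period.

repeated phrase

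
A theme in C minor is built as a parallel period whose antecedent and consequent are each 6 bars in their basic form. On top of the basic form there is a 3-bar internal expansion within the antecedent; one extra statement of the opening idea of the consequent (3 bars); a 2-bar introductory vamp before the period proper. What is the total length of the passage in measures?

20 measures

Basic parallel period: 6 + 6 = 12 bars.
12 (basic form) + 3 (internal expansion) + 3 (extra statement) + 2 (introduction) = 20.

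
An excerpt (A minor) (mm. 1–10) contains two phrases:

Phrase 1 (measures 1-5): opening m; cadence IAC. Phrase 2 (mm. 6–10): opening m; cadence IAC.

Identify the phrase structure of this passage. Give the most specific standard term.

repeated phrase

Both phrases have the same opening (m) and the same cadence (imperfect authentic cadence): the second is a restatement, not a consequent, so this is a repeated phrase rather than a period.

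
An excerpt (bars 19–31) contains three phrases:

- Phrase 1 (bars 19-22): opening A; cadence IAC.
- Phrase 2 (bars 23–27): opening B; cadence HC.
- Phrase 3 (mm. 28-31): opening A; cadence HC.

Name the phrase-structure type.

The final phrase closes with a half cadence, which is not stronger than the preceding half cadence; the 3 phrases lack an overall antecedent–consequent design and so form a phrase group.

phrase group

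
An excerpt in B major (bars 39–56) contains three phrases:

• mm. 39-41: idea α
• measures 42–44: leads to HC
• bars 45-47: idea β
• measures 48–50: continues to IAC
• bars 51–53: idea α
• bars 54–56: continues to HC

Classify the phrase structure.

phrase group

The final phrase closes with a half cadence, which is not stronger than the preceding imperfect authentic cadence; the 3 phrases lack an overall antecedent–consequent design and so form a phrase group.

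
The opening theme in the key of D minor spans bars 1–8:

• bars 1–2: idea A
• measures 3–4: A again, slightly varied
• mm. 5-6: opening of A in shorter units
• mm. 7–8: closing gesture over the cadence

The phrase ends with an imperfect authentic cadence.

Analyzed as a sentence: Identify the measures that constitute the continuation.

After the presentation (measures 1-4), the continuation covers the fragmentation through the cadence: mm. 5–8.

measures 5–8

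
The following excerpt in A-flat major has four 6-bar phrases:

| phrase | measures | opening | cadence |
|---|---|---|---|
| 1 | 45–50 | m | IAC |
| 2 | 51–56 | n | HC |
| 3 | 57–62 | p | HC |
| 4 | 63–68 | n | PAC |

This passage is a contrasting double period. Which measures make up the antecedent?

In a double period the four phrases pair into a large antecedent (phrases 1–2, ending half cadence) and a large consequent (phrases 3–4, ending perfect authentic cadence). The antecedent spans bars 45–56.

measures 45–56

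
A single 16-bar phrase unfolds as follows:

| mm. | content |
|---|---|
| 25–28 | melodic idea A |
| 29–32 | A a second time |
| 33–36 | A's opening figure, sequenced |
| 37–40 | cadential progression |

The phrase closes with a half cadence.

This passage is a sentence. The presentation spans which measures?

measures 25–32

The presentation of a sentence is the basic idea (mm. 25–28) plus its repetition (measures 29–32); the presentation is therefore measures 25-32.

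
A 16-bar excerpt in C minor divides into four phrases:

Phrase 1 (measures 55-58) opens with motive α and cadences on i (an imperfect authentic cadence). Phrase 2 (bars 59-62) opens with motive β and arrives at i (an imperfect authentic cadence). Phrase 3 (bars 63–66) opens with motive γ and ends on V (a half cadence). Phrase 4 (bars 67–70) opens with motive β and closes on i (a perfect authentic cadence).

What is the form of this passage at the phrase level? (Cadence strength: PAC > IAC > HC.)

contrasting double period

Four phrases in two halves: the first half (bars 55-62) ends with an imperfect authentic cadence, the second (mm. 63-70) with a perfect authentic cadence — a large antecedent–consequent pair, i.e. a double period.
Phrase 3 begins with different material from phrase 1, making it contrasting.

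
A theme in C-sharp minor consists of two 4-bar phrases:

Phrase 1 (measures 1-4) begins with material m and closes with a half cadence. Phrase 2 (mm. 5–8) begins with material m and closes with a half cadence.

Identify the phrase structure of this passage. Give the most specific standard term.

Both phrases have the same opening (m) and the same cadence (half cadence): the second is a restatement, not a consequent, so this is a repeated phrase rather than a period.

repeated phrase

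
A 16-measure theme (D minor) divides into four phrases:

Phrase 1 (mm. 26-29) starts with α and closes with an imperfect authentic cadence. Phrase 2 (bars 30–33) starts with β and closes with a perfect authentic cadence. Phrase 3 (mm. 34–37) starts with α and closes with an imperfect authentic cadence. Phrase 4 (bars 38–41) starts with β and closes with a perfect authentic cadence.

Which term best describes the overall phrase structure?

repeated period

The cadence pattern IAC–PAC–IAC–PAC is weak–strong twice, and phrases 3–4 restate phrases 1–2: a period heard twice, not a double period (which would end weakly at phrase 2).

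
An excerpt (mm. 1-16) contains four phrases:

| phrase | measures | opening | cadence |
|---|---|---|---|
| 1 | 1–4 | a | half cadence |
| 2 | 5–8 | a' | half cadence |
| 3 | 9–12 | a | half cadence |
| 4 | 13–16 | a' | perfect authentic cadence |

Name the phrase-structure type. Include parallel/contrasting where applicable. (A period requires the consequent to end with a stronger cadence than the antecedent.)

parallel double period

Four phrases in two halves: the first half (mm. 1–8) ends with a half cadence, the second (bars 9-16) with a perfect authentic cadence — a large antecedent–consequent pair, i.e. a double period.
Phrase 3 begins with the same material as phrase 1, making it parallel.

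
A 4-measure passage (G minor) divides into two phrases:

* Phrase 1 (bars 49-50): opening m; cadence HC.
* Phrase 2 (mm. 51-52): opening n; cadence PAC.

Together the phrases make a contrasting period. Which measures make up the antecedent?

The phrase ending with the weaker cadence (half cadence) is the antecedent; the one ending more conclusively (perfect authentic cadence) is the consequent. The antecedent is measures 49–50.

measures 49–50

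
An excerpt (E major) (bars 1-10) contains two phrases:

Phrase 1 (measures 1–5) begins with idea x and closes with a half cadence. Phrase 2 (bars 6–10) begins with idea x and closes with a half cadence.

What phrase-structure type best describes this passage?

repeated phrase

Both phrases have the same opening (x) and the same cadence (half cadence): the second is a restatement, not a consequent, so this is a repeated phrase rather than a period.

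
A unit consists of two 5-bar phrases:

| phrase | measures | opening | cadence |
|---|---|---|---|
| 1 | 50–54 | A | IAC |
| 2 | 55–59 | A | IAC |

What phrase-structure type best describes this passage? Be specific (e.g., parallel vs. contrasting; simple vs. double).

repeated phrase

Both phrases have the same opening (A) and the same cadence (imperfect authentic cadence): the second is a restatement, not a consequent, so this is a repeated phrase rather than a period.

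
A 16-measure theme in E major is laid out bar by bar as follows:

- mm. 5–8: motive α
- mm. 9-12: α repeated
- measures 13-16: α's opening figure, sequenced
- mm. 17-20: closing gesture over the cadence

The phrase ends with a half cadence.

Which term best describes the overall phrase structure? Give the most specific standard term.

Basic idea (mm. 5–8) + its repetition (mm. 9–12) form the presentation; fragmentation and cadence (mm. 13–20) form the continuation — the 16-bar whole is a sentence.

sentence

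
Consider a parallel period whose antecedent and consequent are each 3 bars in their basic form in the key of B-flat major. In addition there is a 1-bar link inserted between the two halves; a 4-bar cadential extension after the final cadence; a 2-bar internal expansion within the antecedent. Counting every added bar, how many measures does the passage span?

Basic parallel period: 3 + 3 = 6 bars.
6 (basic form) + 1 (link) + 4 (cadential extension) + 2 (internal expansion) = 13.

13 measures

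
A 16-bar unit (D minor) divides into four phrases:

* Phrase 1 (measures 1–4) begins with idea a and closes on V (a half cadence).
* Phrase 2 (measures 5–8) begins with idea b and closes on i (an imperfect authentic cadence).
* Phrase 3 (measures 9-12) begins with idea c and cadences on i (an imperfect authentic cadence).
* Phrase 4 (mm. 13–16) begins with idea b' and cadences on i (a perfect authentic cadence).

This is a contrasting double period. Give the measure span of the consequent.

In a double period the first pair of phrases (ending imperfect authentic cadence) is the large antecedent and the second pair (ending perfect authentic cadence) is the large consequent; the consequent is measures 9–16.

measures 9–16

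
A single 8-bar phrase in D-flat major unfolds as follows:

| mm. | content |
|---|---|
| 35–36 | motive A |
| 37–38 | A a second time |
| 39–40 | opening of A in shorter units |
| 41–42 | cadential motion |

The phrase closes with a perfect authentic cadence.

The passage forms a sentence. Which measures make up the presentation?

measures 35–38

The presentation of a sentence is the basic idea (bars 35–36) plus its repetition (mm. 37–38); the presentation is therefore mm. 35–38.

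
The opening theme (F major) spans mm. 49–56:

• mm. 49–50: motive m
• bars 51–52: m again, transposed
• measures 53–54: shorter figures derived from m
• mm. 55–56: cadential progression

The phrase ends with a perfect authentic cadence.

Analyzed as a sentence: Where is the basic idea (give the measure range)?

The presentation of a sentence is the basic idea (measures 49–50) plus its repetition (measures 51–52); the basic idea is therefore mm. 49–50.

measures 49–50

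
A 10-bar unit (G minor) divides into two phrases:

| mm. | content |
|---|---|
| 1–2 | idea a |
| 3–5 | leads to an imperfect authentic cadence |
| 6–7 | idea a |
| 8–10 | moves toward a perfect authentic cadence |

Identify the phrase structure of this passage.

Phrase 1 ends with an imperfect authentic cadence (weaker) and phrase 2 with a perfect authentic cadence (stronger): antecedent + consequent = a period.
The two phrases open with the same material (a / a), so the period is parallel.

parallel period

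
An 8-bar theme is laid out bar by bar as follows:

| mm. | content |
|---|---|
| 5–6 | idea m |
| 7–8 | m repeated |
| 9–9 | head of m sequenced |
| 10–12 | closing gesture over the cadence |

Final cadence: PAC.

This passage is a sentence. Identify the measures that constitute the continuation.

After the presentation (measures 5-8), the continuation covers the fragmentation through the cadence: mm. 9–12.

measures 9–12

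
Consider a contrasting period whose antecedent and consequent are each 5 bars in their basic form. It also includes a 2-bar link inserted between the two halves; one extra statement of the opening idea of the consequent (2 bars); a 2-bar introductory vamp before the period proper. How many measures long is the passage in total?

16 measures

Basic contrasting period: 5 + 5 = 10 bars.
10 (basic form) + 2 (link) + 2 (extra statement) + 2 (introduction) = 16.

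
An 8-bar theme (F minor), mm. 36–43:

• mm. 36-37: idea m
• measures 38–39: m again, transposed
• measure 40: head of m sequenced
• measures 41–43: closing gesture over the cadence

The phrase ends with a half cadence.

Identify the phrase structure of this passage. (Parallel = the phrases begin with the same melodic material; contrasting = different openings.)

sentence

Basic idea (mm. 36-37) + its repetition (bars 38–39) form the presentation; fragmentation and cadence (mm. 40–43) form the continuation — the 8-bar whole is a sentence.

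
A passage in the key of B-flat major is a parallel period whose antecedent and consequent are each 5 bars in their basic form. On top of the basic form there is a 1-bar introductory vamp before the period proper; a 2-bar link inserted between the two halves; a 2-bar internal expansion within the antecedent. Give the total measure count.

15 measures

Basic parallel period: 5 + 5 = 10 bars.
10 (basic form) + 1 (introduction) + 2 (link) + 2 (internal expansion) = 15.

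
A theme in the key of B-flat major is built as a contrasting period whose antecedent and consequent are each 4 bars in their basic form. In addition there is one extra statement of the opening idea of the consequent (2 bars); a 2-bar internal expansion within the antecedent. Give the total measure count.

Basic contrasting period: 4 + 4 = 8 bars.
8 (basic form) + 2 (extra statement) + 2 (internal expansion) = 12.

12 measures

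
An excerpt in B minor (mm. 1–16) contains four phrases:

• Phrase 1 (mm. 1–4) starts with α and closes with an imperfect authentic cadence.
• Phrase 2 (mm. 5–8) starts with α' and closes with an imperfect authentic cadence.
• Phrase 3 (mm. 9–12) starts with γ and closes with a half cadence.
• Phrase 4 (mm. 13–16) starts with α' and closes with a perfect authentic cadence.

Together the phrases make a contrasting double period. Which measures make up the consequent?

measures 9–16

In a double period the first pair of phrases (ending imperfect authentic cadence) is the large antecedent and the second pair (ending perfect authentic cadence) is the large consequent; the consequent is measures 9–16.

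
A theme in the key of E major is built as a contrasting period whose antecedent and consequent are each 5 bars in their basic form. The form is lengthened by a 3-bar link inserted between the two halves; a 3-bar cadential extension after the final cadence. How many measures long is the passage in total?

Basic contrasting period: 5 + 5 = 10 bars.
10 (basic form) + 3 (link) + 3 (cadential extension) = 16.

16 measures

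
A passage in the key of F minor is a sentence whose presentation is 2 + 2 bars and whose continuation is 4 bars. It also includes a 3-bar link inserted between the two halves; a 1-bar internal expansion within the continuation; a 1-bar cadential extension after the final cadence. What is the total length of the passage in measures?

13 measures

Basic sentence: 2 + 2 + 4 = 8 bars.
8 (basic form) + 3 (link) + 1 (internal expansion) + 1 (cadential extension) = 13.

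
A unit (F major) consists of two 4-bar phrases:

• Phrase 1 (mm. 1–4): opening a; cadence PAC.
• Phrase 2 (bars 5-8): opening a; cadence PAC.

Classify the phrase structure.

Both phrases have the same opening (a) and the same cadence (perfect authentic cadence): the second is a restatement, not a consequent, so this is a repeated phrase rather than a period.

repeated phrase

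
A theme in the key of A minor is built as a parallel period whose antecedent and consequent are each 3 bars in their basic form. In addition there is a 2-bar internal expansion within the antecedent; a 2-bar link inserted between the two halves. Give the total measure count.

Basic parallel period: 3 + 3 = 6 bars.
6 (basic form) + 2 (internal expansion) + 2 (link) = 10.

10 measures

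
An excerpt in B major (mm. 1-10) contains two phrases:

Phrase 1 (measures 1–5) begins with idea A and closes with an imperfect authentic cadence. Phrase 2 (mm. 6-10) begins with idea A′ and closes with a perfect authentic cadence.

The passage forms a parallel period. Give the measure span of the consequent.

measures 6–10

The antecedent is the phrase ending with the weaker cadence (imperfect authentic cadence, phrase 1) and the consequent the one ending more conclusively (perfect authentic cadence, phrase 2); the consequent is mm. 6–10.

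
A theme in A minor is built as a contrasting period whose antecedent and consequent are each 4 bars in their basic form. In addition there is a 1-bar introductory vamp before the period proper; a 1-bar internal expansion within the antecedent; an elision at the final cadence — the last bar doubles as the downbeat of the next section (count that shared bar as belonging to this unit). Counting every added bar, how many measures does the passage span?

10 measures

Basic contrasting period: 4 + 4 = 8 bars.
8 (basic form) + 1 (introduction) + 1 (internal expansion) = 10.
The elision shares a bar with the next section but does not change this unit's count.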